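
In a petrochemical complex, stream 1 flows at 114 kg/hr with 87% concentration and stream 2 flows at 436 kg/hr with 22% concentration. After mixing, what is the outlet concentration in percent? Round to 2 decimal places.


Mass balance on solute: F1*x1 + F2*x2 = F3*x3
F3 = F1 + F2 = 114 + 436 = 550 kg/hr
x3 = (F1*x1 + F2*x2)/F3
x3 = (114*0.87 + 436*0.22) / 550
x3 = 35.47%


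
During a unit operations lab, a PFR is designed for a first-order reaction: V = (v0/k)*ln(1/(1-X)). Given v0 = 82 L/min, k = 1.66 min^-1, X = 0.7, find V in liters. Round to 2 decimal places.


V = (v0/k) * ln(1/(1-X))
V = (82/1.66) * ln(1/(1-0.7))
V = 49.39759 * ln(3.333333)
V = 49.39759 * 1.203973
V = 59.47 L


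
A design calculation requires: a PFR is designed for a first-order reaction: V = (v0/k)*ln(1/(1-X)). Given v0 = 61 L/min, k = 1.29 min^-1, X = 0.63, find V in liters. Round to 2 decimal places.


V = (v0/k) * ln(1/(1-X))
V = (61/1.29) * ln(1/(1-0.63))
V = 47.286822 * ln(2.702703)
V = 47.286822 * 0.994252
V = 47.02 L


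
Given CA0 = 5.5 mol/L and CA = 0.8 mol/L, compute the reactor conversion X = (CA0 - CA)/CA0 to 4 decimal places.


X = (CA0 - CA) / CA0
X = (5.5 - 0.8) / 5.5
X = 4.7 / 5.5
X = 0.8545


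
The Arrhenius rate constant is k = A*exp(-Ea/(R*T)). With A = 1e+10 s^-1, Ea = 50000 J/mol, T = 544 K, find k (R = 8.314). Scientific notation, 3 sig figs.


k = A * exp(-Ea/(R*T))
k = 1e+10 * exp(-50000 / (8.314 * 544))
k = 1e+10 * exp(-11.05506)
k = 1.58e+05


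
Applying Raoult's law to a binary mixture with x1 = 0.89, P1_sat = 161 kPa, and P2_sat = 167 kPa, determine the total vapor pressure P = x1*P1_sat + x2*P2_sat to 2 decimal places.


P = x1*P1_sat + x2*P2_sat
x2 = 1 - x1 = 1 - 0.89 = 0.11
P = 0.89*161 + 0.11*167
P = 143.29 + 18.37
P = 161.66 kPa


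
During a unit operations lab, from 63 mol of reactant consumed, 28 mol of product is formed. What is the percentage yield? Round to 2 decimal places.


Yield = (moles product / moles consumed) * 100%
Yield = (28 / 63) * 100
Yield = 0.4444 * 100
Yield = 44.44%


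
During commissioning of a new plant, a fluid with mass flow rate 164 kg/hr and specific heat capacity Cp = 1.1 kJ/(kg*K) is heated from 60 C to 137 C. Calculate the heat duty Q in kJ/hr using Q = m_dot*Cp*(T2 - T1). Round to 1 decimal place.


Q = m_dot * Cp * (T2 - T1)
Q = 164 * 1.1 * (137 - 60)
Q = 164 * 1.1 * 77
Q = 13890.8 kJ/hr


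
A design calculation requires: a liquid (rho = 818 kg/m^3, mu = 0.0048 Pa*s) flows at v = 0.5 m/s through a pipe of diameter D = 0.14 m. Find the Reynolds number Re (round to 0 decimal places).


Re = rho * v * D / mu
Re = 818 * 0.5 * 0.14 / 0.0048
Re = 57.26 / 0.0048
Re = 11929


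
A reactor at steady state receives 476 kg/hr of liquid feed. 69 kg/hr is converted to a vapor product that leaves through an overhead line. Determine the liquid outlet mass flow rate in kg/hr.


Steady-state mass balance on the main outlet: F_out = F_in - F_removed
F_out = 476 - 69
F_out = 407 kg/hr


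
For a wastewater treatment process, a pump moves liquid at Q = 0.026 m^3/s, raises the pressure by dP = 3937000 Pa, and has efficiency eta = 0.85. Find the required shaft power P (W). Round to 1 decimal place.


P = Q * dP / eta
P = 0.026 * 3937000 / 0.85
P = 102362.0 / 0.85
P = 120425.9 W


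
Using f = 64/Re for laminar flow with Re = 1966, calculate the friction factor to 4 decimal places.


f = 64 / Re
f = 64 / 1966
f = 0.0326


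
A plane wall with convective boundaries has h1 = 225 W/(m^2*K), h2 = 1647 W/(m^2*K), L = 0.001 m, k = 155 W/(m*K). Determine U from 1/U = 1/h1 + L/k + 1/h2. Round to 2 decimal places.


1/U = 1/h1 + L/k + 1/h2
1/U = 1/225 + 0.001/155 + 1/1647
1/U = 0.0044444444 + 6.4516e-06 + 0.0006071645
1/U = 0.0050580605
U = 197.70 W/(m^2*K)


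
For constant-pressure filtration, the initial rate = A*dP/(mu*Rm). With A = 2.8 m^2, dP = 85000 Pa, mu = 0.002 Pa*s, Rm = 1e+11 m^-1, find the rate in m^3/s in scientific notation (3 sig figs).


rate = A * dP / (mu * Rm)
rate = 2.8 * 85000 / (0.002 * 1e+11)
rate = 238000.0 / 2.000e+08
rate = 1.19e-03 m^3/s


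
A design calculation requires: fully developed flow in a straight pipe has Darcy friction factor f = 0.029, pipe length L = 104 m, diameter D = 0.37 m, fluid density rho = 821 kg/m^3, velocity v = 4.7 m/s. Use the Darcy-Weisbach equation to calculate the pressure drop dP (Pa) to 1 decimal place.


dP = f * (L/D) * (rho*v^2/2)
dP = 0.029 * (104/0.37) * (821*4.7^2/2)
L/D = 281.08108108
rho*v^2/2 = 821*22.09/2 = 9067.945
dP = 0.029 * 281.08108108 * 9067.945
dP = 73916.0 Pa


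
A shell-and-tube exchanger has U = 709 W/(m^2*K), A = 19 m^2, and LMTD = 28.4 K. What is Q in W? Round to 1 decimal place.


Q = U * A * LMTD
Q = 709 * 19 * 28.4
Q = 382576.4 W


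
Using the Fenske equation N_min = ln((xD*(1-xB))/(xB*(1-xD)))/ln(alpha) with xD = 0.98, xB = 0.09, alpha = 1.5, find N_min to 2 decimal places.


N_min = ln((xD*(1-xB))/(xB*(1-xD))) / ln(alpha)
Numerator inside ln: 0.8918 / 0.0018 = 495.444444
ln(495.444444) = 6.205455
ln(alpha) = ln(1.5) = 0.405465
N_min = 6.205455 / 0.405465 = 15.30


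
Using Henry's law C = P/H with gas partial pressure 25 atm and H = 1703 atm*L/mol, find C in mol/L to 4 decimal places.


C = P / H
C = 25 / 1703
C = 0.0147 mol/L


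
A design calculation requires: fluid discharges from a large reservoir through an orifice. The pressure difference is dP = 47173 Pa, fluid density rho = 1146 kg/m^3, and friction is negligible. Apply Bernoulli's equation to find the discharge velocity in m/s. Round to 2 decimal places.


v = sqrt(2*dP/rho)
v = sqrt(2*47173/1146)
v = sqrt(82.326353)
v = 9.07 m/s


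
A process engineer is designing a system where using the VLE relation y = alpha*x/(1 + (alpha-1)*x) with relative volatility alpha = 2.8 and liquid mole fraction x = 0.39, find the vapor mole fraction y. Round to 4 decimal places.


y = alpha*x / (1 + (alpha-1)*x)
y = 2.8*0.39 / (1 + (2.8-1)*0.39)
y = 1.092 / (1 + 0.702)
y = 1.092 / 1.702
y = 0.6416


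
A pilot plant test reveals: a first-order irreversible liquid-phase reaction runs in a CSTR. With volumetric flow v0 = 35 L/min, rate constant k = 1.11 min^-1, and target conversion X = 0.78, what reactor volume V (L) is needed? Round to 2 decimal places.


V = v0 * X / (k * (1 - X))
V = 35 * 0.78 / (1.11 * (1 - 0.78))
V = 27.3 / (1.11 * 0.22)
V = 27.3 / 0.2442
V = 111.79 L


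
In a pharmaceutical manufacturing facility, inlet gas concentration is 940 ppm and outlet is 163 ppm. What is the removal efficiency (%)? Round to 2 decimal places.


Efficiency = (G_in - G_out) / G_in * 100%
Efficiency = (940 - 163) / 940 * 100
Efficiency = 777 / 940 * 100
Efficiency = 82.66%


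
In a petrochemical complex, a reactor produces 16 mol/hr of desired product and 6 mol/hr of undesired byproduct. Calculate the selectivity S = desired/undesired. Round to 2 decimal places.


S = desired product rate / undesired product rate
S = 16 / 6
S = 2.67


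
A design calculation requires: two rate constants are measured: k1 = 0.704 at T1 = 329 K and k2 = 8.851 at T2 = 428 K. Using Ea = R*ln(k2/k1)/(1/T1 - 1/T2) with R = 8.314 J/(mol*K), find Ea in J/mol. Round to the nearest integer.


Ea = R * ln(k2/k1) / (1/T1 - 1/T2)
ln(k2/k1) = ln(8.851/0.704) = 2.5315074
1/T1 - 1/T2 = 1/329 - 1/428 = 0.00070306508
Ea = 8.314 * 2.5315074 / 0.00070306508
Ea = 29936 J/mol


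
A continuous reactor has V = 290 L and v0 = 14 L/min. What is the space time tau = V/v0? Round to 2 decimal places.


tau = V / v0
tau = 290 / 14
tau = 20.71 min


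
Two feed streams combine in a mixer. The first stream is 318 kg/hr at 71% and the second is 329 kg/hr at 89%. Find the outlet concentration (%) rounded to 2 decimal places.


Mass balance on solute: F1*x1 + F2*x2 = F3*x3
F3 = F1 + F2 = 318 + 329 = 647 kg/hr
x3 = (F1*x1 + F2*x2)/F3
x3 = (318*0.71 + 329*0.89) / 647
x3 = 80.15%


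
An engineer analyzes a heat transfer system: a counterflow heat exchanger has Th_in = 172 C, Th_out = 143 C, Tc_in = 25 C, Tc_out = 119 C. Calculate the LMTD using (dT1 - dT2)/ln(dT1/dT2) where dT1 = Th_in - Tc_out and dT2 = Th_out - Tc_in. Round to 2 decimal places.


dT1 = Th_in - Tc_out = 172 - 119 = 53
dT2 = Th_out - Tc_in = 143 - 25 = 118
LMTD = (dT1 - dT2) / ln(dT1/dT2)
LMTD = (53 - 118) / ln(53/118)
LMTD = 81.21 K


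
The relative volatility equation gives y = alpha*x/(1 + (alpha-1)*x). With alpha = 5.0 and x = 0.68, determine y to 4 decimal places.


y = alpha*x / (1 + (alpha-1)*x)
y = 5.0*0.68 / (1 + (5.0-1)*0.68)
y = 3.4 / (1 + 2.72)
y = 3.4 / 3.72
y = 0.9140


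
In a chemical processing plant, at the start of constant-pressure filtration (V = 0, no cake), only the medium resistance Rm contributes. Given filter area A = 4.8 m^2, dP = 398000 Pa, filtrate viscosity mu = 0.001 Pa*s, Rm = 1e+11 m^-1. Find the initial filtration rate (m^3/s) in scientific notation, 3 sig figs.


rate = A * dP / (mu * Rm)
rate = 4.8 * 398000 / (0.001 * 1e+11)
rate = 1910400.0 / 1.000e+08
rate = 1.91e-02 m^3/s


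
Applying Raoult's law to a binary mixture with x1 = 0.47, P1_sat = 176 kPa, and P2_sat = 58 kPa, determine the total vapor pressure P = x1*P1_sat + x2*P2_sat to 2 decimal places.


P = x1*P1_sat + x2*P2_sat
x2 = 1 - x1 = 1 - 0.47 = 0.53
P = 0.47*176 + 0.53*58
P = 82.72 + 30.74
P = 113.46 kPa


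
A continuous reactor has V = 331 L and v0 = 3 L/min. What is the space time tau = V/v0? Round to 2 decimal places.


tau = V / v0
tau = 331 / 3
tau = 110.33 min


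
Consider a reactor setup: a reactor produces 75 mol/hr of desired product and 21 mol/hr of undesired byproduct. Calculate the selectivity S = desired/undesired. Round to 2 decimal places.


S = desired product rate / undesired product rate
S = 75 / 21
S = 3.57


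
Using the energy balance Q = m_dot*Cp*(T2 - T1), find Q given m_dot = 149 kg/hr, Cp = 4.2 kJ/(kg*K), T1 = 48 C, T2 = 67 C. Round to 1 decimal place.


Q = m_dot * Cp * (T2 - T1)
Q = 149 * 4.2 * (67 - 48)
Q = 149 * 4.2 * 19
Q = 11890.2 kJ/hr


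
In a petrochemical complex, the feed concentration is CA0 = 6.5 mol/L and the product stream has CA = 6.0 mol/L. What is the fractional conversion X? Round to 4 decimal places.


X = (CA0 - CA) / CA0
X = (6.5 - 6.0) / 6.5
X = 0.5 / 6.5
X = 0.0769


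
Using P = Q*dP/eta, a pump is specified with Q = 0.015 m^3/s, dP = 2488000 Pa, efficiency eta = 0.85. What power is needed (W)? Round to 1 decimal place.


P = Q * dP / eta
P = 0.015 * 2488000 / 0.85
P = 37320.0 / 0.85
P = 43905.9 W


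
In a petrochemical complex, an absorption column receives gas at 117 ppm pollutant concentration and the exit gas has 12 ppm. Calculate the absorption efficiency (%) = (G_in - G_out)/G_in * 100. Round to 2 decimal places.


Efficiency = (G_in - G_out) / G_in * 100%
Efficiency = (117 - 12) / 117 * 100
Efficiency = 105 / 117 * 100
Efficiency = 89.74%


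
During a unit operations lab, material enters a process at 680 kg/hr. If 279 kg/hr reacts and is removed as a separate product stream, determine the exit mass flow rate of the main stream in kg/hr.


Steady-state mass balance on the main outlet: F_out = F_in - F_removed
F_out = 680 - 279
F_out = 401 kg/hr


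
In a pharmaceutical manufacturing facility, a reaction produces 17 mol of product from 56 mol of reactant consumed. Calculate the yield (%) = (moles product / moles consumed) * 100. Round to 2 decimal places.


Yield = (moles product / moles consumed) * 100%
Yield = (17 / 56) * 100
Yield = 0.3036 * 100
Yield = 30.36%


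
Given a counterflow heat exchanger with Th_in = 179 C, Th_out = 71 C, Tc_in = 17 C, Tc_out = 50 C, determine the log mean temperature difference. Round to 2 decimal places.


dT1 = Th_in - Tc_out = 179 - 50 = 129
dT2 = Th_out - Tc_in = 71 - 17 = 54
LMTD = (dT1 - dT2) / ln(dT1/dT2)
LMTD = (129 - 54) / ln(129/54)
LMTD = 86.12 K


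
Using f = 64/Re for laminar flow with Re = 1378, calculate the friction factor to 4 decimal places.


f = 64 / Re
f = 64 / 1378
f = 0.0464


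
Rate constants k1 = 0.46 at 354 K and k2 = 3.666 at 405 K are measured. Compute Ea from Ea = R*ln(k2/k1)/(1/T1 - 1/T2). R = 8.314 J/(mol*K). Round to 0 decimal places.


Ea = R * ln(k2/k1) / (1/T1 - 1/T2)
ln(k2/k1) = ln(3.666/0.46) = 2.0756299
1/T1 - 1/T2 = 1/354 - 1/405 = 0.000355722955
Ea = 8.314 * 2.0756299 / 0.000355722955
Ea = 48512 J/mol


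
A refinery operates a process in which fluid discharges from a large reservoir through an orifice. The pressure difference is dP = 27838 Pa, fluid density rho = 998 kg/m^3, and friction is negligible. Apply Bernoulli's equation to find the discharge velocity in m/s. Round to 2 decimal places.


v = sqrt(2*dP/rho)
v = sqrt(2*27838/998)
v = sqrt(55.787575)
v = 7.47 m/s


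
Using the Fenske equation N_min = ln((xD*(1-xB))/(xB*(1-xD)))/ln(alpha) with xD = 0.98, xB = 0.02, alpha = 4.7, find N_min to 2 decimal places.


N_min = ln((xD*(1-xB))/(xB*(1-xD))) / ln(alpha)
Numerator inside ln: 0.9604 / 0.0004 = 2401.0
ln(2401.0) = 7.783641
ln(alpha) = ln(4.7) = 1.547563
N_min = 7.783641 / 1.547563 = 5.03


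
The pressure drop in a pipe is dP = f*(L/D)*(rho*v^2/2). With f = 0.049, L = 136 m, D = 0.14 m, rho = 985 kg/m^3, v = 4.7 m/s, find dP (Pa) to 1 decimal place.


dP = f * (L/D) * (rho*v^2/2)
dP = 0.049 * (136/0.14) * (985*4.7^2/2)
L/D = 971.42857143
rho*v^2/2 = 985*22.09/2 = 10879.325
dP = 0.049 * 971.42857143 * 10879.325
dP = 517855.9 Pa


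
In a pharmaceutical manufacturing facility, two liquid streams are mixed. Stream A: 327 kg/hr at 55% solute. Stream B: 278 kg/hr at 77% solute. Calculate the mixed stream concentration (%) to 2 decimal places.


Mass balance on solute: F1*x1 + F2*x2 = F3*x3
F3 = F1 + F2 = 327 + 278 = 605 kg/hr
x3 = (F1*x1 + F2*x2)/F3
x3 = (327*0.55 + 278*0.77) / 605
x3 = 65.11%


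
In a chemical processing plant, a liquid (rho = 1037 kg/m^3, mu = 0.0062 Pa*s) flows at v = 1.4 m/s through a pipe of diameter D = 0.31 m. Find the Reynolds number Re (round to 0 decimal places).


Re = rho * v * D / mu
Re = 1037 * 1.4 * 0.31 / 0.0062
Re = 450.058 / 0.0062
Re = 72590


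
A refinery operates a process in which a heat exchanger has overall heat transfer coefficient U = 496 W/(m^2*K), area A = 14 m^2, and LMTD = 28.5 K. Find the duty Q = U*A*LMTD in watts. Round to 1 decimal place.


Q = U * A * LMTD
Q = 496 * 14 * 28.5
Q = 197904.0 W


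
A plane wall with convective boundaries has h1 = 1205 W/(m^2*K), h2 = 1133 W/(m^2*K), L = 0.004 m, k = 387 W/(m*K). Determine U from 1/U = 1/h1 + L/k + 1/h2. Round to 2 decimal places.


1/U = 1/h1 + L/k + 1/h2
1/U = 1/1205 + 0.004/387 + 1/1133
1/U = 0.0008298755 + 1.03359e-05 + 0.0008826125
1/U = 0.0017228239
U = 580.44 W/(m^2*K)


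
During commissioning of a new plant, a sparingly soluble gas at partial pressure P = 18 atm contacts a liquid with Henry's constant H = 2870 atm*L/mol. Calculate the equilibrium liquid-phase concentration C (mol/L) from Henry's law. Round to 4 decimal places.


C = P / H
C = 18 / 2870
C = 0.0063 mol/L


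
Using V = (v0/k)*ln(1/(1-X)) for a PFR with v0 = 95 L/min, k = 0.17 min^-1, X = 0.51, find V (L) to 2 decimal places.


V = (v0/k) * ln(1/(1-X))
V = (95/0.17) * ln(1/(1-0.51))
V = 558.823529 * ln(2.040816)
V = 558.823529 * 0.71335
V = 398.64 L


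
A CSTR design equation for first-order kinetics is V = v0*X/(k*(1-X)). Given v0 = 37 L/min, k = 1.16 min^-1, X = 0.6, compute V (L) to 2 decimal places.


V = v0 * X / (k * (1 - X))
V = 37 * 0.6 / (1.16 * (1 - 0.6))
V = 22.2 / (1.16 * 0.4)
V = 22.2 / 0.464
V = 47.84 L


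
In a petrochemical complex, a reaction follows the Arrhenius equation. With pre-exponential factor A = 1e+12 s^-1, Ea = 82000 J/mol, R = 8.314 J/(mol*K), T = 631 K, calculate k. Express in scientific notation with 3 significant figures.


k = A * exp(-Ea/(R*T))
k = 1e+12 * exp(-82000 / (8.314 * 631))
k = 1e+12 * exp(-15.630558)
k = 1.63e+05


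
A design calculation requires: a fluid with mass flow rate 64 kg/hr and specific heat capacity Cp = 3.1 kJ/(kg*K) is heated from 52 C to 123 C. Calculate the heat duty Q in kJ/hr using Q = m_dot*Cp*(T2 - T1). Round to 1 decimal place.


Q = m_dot * Cp * (T2 - T1)
Q = 64 * 3.1 * (123 - 52)
Q = 64 * 3.1 * 71
Q = 14086.4 kJ/hr


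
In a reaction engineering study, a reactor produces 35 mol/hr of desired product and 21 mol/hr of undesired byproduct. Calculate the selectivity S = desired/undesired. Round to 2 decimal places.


S = desired product rate / undesired product rate
S = 35 / 21
S = 1.67


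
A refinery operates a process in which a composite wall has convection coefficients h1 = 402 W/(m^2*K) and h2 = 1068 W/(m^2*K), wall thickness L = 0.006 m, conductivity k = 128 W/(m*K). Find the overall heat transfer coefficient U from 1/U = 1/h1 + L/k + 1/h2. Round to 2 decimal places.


1/U = 1/h1 + L/k + 1/h2
1/U = 1/402 + 0.006/128 + 1/1068
1/U = 0.0024875622 + 4.6875e-05 + 0.0009363296
1/U = 0.0034707668
U = 288.12 W/(m^2*K)


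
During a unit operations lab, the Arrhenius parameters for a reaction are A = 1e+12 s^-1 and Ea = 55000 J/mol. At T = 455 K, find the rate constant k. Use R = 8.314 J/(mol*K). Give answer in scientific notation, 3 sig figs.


k = A * exp(-Ea/(R*T))
k = 1e+12 * exp(-55000 / (8.314 * 455))
k = 1e+12 * exp(-14.539226)
k = 4.85e+05


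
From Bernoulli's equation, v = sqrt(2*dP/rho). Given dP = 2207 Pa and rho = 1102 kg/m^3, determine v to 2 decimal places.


v = sqrt(2*dP/rho)
v = sqrt(2*2207/1102)
v = sqrt(4.005445)
v = 2.00 m/s


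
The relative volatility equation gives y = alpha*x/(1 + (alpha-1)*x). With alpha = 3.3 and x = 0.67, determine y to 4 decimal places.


y = alpha*x / (1 + (alpha-1)*x)
y = 3.3*0.67 / (1 + (3.3-1)*0.67)
y = 2.211 / (1 + 1.541)
y = 2.211 / 2.541
y = 0.8701


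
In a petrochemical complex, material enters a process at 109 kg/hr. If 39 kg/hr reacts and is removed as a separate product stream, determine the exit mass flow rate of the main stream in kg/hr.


Steady-state mass balance on the main outlet: F_out = F_in - F_removed
F_out = 109 - 39
F_out = 70 kg/hr


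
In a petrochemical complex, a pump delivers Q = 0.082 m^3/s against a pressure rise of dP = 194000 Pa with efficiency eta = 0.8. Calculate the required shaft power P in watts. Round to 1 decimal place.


P = Q * dP / eta
P = 0.082 * 194000 / 0.8
P = 15908.0 / 0.8
P = 19885.0 W


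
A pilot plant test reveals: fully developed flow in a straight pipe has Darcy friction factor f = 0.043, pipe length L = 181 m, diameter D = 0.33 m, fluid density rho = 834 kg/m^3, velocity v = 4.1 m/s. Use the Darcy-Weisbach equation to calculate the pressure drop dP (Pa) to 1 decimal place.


dP = f * (L/D) * (rho*v^2/2)
dP = 0.043 * (181/0.33) * (834*4.1^2/2)
L/D = 548.48484848
rho*v^2/2 = 834*16.81/2 = 7009.77
dP = 0.043 * 548.48484848 * 7009.77
dP = 165324.4 Pa


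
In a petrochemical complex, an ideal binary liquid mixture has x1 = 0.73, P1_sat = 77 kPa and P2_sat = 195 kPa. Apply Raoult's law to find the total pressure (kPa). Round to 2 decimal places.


P = x1*P1_sat + x2*P2_sat
x2 = 1 - x1 = 1 - 0.73 = 0.27
P = 0.73*77 + 0.27*195
P = 56.21 + 52.65
P = 108.86 kPa


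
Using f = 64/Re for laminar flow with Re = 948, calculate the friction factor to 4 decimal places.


f = 64 / Re
f = 64 / 948
f = 0.0675


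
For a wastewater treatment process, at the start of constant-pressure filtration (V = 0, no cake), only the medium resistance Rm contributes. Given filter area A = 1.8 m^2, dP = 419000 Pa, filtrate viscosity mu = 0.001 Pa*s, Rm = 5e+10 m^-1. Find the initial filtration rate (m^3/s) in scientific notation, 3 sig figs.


rate = A * dP / (mu * Rm)
rate = 1.8 * 419000 / (0.001 * 5e+10)
rate = 754200.0 / 5.000e+07
rate = 1.51e-02 m^3/s


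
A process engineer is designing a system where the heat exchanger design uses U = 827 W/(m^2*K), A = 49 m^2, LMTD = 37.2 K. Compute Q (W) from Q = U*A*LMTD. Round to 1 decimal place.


Q = U * A * LMTD
Q = 827 * 49 * 37.2
Q = 1507455.6 W


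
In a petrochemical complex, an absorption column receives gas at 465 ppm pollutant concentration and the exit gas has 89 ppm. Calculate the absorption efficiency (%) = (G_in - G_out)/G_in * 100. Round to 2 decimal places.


Efficiency = (G_in - G_out) / G_in * 100%
Efficiency = (465 - 89) / 465 * 100
Efficiency = 376 / 465 * 100
Efficiency = 80.86%


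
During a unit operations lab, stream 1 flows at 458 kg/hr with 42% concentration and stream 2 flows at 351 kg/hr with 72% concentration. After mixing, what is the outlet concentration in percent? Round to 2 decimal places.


Mass balance on solute: F1*x1 + F2*x2 = F3*x3
F3 = F1 + F2 = 458 + 351 = 809 kg/hr
x3 = (F1*x1 + F2*x2)/F3
x3 = (458*0.42 + 351*0.72) / 809
x3 = 55.02%


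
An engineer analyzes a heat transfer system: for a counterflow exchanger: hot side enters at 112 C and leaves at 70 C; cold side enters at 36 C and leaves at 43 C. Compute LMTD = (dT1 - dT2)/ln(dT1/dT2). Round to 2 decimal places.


dT1 = Th_in - Tc_out = 112 - 43 = 69
dT2 = Th_out - Tc_in = 70 - 36 = 34
LMTD = (dT1 - dT2) / ln(dT1/dT2)
LMTD = (69 - 34) / ln(69/34)
LMTD = 49.45 K


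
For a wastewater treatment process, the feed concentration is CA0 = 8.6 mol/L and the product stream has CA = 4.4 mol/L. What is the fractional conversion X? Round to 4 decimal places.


X = (CA0 - CA) / CA0
X = (8.6 - 4.4) / 8.6
X = 4.2 / 8.6
X = 0.4884


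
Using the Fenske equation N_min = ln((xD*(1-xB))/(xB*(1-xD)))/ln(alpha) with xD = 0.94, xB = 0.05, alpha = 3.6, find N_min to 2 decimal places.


N_min = ln((xD*(1-xB))/(xB*(1-xD))) / ln(alpha)
Numerator inside ln: 0.893 / 0.003 = 297.666667
ln(297.666667) = 5.695974
ln(alpha) = ln(3.6) = 1.280934
N_min = 5.695974 / 1.280934 = 4.45


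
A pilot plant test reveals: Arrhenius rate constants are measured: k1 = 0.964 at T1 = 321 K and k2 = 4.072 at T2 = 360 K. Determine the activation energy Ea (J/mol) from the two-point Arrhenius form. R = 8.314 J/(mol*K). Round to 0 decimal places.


Ea = R * ln(k2/k1) / (1/T1 - 1/T2)
ln(k2/k1) = ln(4.072/0.964) = 1.4407983
1/T1 - 1/T2 = 1/321 - 1/360 = 0.00033748702
Ea = 8.314 * 1.4407983 / 0.00033748702
Ea = 35494 J/mol


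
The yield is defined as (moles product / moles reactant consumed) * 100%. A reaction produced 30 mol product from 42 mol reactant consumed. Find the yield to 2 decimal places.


Yield = (moles product / moles consumed) * 100%
Yield = (30 / 42) * 100
Yield = 0.7143 * 100
Yield = 71.43%


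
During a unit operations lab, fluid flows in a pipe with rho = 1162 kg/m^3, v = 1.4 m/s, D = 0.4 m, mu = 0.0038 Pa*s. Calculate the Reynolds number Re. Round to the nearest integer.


Re = rho * v * D / mu
Re = 1162 * 1.4 * 0.4 / 0.0038
Re = 650.72 / 0.0038
Re = 171242


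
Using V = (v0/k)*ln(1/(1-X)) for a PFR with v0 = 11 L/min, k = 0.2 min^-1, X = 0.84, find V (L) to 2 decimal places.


V = (v0/k) * ln(1/(1-X))
V = (11/0.2) * ln(1/(1-0.84))
V = 55.0 * ln(6.25)
V = 55.0 * 1.832581
V = 100.79 L


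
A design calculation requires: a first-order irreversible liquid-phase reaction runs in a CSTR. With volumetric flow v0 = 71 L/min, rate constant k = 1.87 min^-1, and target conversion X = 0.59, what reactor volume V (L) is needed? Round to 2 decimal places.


V = v0 * X / (k * (1 - X))
V = 71 * 0.59 / (1.87 * (1 - 0.59))
V = 41.89 / (1.87 * 0.41)
V = 41.89 / 0.7667
V = 54.64 L


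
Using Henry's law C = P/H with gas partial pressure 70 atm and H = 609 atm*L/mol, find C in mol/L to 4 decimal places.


C = P / H
C = 70 / 609
C = 0.1149 mol/L


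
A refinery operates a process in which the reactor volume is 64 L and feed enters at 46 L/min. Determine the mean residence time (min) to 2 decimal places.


tau = V / v0
tau = 64 / 46
tau = 1.39 min


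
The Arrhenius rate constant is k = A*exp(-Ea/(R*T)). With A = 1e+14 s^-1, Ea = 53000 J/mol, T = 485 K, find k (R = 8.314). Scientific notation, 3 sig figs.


k = A * exp(-Ea/(R*T))
k = 1e+14 * exp(-53000 / (8.314 * 485))
k = 1e+14 * exp(-13.143896)
k = 1.96e+08


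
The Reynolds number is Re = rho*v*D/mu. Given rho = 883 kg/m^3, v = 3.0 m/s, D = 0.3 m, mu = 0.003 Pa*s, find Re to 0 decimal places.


Re = rho * v * D / mu
Re = 883 * 3.0 * 0.3 / 0.003
Re = 794.7 / 0.003
Re = 264900


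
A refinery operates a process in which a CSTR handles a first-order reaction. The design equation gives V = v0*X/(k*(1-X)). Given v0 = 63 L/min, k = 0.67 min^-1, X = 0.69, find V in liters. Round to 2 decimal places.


V = v0 * X / (k * (1 - X))
V = 63 * 0.69 / (0.67 * (1 - 0.69))
V = 43.47 / (0.67 * 0.31)
V = 43.47 / 0.2077
V = 209.29 L


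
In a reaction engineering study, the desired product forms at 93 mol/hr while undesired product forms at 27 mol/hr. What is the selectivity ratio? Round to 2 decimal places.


S = desired product rate / undesired product rate
S = 93 / 27
S = 3.44


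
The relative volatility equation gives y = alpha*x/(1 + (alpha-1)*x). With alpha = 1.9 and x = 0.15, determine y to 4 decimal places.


y = alpha*x / (1 + (alpha-1)*x)
y = 1.9*0.15 / (1 + (1.9-1)*0.15)
y = 0.285 / (1 + 0.135)
y = 0.285 / 1.135
y = 0.2511


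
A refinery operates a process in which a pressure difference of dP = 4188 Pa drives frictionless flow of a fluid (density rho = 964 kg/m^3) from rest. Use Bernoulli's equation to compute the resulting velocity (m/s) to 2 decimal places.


v = sqrt(2*dP/rho)
v = sqrt(2*4188/964)
v = sqrt(8.688797)
v = 2.95 m/s


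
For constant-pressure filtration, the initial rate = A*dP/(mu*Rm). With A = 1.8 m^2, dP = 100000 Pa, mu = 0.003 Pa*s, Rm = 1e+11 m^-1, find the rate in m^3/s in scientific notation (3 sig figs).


rate = A * dP / (mu * Rm)
rate = 1.8 * 100000 / (0.003 * 1e+11)
rate = 180000.0 / 3.000e+08
rate = 6.00e-04 m^3/s


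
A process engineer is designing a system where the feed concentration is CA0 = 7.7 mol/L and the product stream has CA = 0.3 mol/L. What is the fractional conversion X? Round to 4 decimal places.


X = (CA0 - CA) / CA0
X = (7.7 - 0.3) / 7.7
X = 7.4 / 7.7
X = 0.9610


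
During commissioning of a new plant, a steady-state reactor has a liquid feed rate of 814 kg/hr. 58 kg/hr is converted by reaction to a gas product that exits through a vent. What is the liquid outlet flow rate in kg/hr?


Steady-state mass balance on the main outlet: F_out = F_in - F_removed
F_out = 814 - 58
F_out = 756 kg/hr


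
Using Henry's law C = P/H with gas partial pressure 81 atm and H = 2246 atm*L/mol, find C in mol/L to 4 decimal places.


C = P / H
C = 81 / 2246
C = 0.0361 mol/L


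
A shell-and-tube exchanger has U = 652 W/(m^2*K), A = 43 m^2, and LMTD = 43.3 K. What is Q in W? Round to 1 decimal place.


Q = U * A * LMTD
Q = 652 * 43 * 43.3
Q = 1213958.8 W


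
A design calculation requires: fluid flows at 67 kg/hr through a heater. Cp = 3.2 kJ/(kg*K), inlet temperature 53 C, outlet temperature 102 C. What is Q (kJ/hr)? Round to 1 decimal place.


Q = m_dot * Cp * (T2 - T1)
Q = 67 * 3.2 * (102 - 53)
Q = 67 * 3.2 * 49
Q = 10505.6 kJ/hr


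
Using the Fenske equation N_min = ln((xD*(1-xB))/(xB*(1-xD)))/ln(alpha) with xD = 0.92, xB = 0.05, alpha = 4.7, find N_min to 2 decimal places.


N_min = ln((xD*(1-xB))/(xB*(1-xD))) / ln(alpha)
Numerator inside ln: 0.874 / 0.004 = 218.5
ln(218.5) = 5.386786
ln(alpha) = ln(4.7) = 1.547563
N_min = 5.386786 / 1.547563 = 3.48


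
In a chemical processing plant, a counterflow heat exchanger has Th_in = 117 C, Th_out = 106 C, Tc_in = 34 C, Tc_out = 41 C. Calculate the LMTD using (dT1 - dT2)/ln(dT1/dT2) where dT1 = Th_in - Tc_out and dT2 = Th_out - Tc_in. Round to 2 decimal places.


dT1 = Th_in - Tc_out = 117 - 41 = 76
dT2 = Th_out - Tc_in = 106 - 34 = 72
LMTD = (dT1 - dT2) / ln(dT1/dT2)
LMTD = (76 - 72) / ln(76/72)
LMTD = 73.98 K


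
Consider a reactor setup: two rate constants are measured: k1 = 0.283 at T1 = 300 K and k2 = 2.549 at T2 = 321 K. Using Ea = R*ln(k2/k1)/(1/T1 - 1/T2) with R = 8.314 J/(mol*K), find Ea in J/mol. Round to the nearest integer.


Ea = R * ln(k2/k1) / (1/T1 - 1/T2)
ln(k2/k1) = ln(2.549/0.283) = 2.1980095
1/T1 - 1/T2 = 1/300 - 1/321 = 0.000218068536
Ea = 8.314 * 2.1980095 / 0.000218068536
Ea = 83800 J/mol


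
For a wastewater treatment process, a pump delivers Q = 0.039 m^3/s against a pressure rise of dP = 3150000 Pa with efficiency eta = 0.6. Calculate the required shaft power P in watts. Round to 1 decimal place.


P = Q * dP / eta
P = 0.039 * 3150000 / 0.6
P = 122850.0 / 0.6
P = 204750.0 W


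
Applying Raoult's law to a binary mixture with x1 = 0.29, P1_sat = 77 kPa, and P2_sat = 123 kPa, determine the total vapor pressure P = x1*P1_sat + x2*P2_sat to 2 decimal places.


P = x1*P1_sat + x2*P2_sat
x2 = 1 - x1 = 1 - 0.29 = 0.71
P = 0.29*77 + 0.71*123
P = 22.33 + 87.33
P = 109.66 kPa


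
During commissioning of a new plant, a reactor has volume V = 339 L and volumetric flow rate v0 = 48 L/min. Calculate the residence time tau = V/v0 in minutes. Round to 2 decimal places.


tau = V / v0
tau = 339 / 48
tau = 7.06 min


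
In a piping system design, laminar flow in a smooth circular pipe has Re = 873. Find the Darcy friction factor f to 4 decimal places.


f = 64 / Re
f = 64 / 873
f = 0.0733


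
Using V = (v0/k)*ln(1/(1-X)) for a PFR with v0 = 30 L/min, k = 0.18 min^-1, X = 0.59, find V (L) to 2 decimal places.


V = (v0/k) * ln(1/(1-X))
V = (30/0.18) * ln(1/(1-0.59))
V = 166.666667 * ln(2.439024)
V = 166.666667 * 0.891598
V = 148.60 L


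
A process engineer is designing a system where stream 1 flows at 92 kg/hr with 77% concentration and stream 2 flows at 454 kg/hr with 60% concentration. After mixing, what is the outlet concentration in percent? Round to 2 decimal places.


Mass balance on solute: F1*x1 + F2*x2 = F3*x3
F3 = F1 + F2 = 92 + 454 = 546 kg/hr
x3 = (F1*x1 + F2*x2)/F3
x3 = (92*0.77 + 454*0.6) / 546
x3 = 62.86%


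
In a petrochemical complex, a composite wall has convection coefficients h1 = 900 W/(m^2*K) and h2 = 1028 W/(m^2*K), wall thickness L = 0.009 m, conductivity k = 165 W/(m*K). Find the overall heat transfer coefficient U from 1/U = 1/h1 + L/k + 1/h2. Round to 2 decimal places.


1/U = 1/h1 + L/k + 1/h2
1/U = 1/900 + 0.009/165 + 1/1028
1/U = 0.0011111111 + 5.45455e-05 + 0.0009727626
1/U = 0.0021384192
U = 467.64 W/(m^2*K)


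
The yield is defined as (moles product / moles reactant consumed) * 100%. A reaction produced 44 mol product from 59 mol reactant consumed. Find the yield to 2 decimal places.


Yield = (moles product / moles consumed) * 100%
Yield = (44 / 59) * 100
Yield = 0.7458 * 100
Yield = 74.58%


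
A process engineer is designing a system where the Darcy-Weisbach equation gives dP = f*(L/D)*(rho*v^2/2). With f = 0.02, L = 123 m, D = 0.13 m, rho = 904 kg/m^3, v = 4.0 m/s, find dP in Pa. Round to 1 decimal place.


dP = f * (L/D) * (rho*v^2/2)
dP = 0.02 * (123/0.13) * (904*4.0^2/2)
L/D = 946.15384615
rho*v^2/2 = 904*16.0/2 = 7232.0
dP = 0.02 * 946.15384615 * 7232.0
dP = 136851.7 Pa


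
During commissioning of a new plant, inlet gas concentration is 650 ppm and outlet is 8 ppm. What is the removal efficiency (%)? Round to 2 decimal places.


Efficiency = (G_in - G_out) / G_in * 100%
Efficiency = (650 - 8) / 650 * 100
Efficiency = 642 / 650 * 100
Efficiency = 98.77%


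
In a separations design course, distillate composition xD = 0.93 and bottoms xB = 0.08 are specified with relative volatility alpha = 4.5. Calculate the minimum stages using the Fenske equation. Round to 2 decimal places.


N_min = ln((xD*(1-xB))/(xB*(1-xD))) / ln(alpha)
Numerator inside ln: 0.8556 / 0.0056 = 152.785714
ln(152.785714) = 5.029036
ln(alpha) = ln(4.5) = 1.504077
N_min = 5.029036 / 1.504077 = 3.34


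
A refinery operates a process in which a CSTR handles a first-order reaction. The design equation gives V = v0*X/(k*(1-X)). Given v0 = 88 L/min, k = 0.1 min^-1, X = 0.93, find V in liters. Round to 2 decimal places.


V = v0 * X / (k * (1 - X))
V = 88 * 0.93 / (0.1 * (1 - 0.93))
V = 81.84 / (0.1 * 0.07)
V = 81.84 / 0.007
V = 11691.43 L


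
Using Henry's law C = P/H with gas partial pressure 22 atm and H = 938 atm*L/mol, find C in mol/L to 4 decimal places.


C = P / H
C = 22 / 938
C = 0.0235 mol/L


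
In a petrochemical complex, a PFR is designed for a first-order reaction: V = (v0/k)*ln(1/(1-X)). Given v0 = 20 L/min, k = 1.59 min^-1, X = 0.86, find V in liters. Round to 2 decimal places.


V = (v0/k) * ln(1/(1-X))
V = (20/1.59) * ln(1/(1-0.86))
V = 12.578616 * ln(7.142857)
V = 12.578616 * 1.966113
V = 24.73 L


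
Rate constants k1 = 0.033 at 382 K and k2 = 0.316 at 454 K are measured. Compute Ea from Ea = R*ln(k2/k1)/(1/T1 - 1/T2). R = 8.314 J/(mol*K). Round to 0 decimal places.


Ea = R * ln(k2/k1) / (1/T1 - 1/T2)
ln(k2/k1) = ln(0.316/0.033) = 2.2592347
1/T1 - 1/T2 = 1/382 - 1/454 = 0.000415157875
Ea = 8.314 * 2.2592347 / 0.000415157875
Ea = 45244 J/mol


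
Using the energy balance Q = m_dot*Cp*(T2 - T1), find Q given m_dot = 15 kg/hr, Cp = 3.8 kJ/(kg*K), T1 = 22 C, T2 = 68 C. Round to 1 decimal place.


Q = m_dot * Cp * (T2 - T1)
Q = 15 * 3.8 * (68 - 22)
Q = 15 * 3.8 * 46
Q = 2622.0 kJ/hr


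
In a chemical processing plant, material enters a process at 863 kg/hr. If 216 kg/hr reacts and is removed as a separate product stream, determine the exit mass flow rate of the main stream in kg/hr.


Steady-state mass balance on the main outlet: F_out = F_in - F_removed
F_out = 863 - 216
F_out = 647 kg/hr


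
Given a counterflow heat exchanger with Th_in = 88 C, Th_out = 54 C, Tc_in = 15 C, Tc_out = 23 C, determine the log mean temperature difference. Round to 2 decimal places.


dT1 = Th_in - Tc_out = 88 - 23 = 65
dT2 = Th_out - Tc_in = 54 - 15 = 39
LMTD = (dT1 - dT2) / ln(dT1/dT2)
LMTD = (65 - 39) / ln(65/39)
LMTD = 50.90 K


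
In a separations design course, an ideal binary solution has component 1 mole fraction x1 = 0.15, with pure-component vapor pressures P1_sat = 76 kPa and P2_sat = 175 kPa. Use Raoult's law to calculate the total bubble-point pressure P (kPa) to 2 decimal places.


P = x1*P1_sat + x2*P2_sat
x2 = 1 - x1 = 1 - 0.15 = 0.85
P = 0.15*76 + 0.85*175
P = 11.4 + 148.75
P = 160.15 kPa


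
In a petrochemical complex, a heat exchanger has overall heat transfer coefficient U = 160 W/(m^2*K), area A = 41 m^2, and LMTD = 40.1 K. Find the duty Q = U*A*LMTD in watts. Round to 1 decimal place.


Q = U * A * LMTD
Q = 160 * 41 * 40.1
Q = 263056.0 W


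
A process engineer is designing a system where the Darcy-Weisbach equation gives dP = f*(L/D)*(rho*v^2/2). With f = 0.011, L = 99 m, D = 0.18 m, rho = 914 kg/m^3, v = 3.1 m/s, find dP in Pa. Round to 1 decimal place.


dP = f * (L/D) * (rho*v^2/2)
dP = 0.011 * (99/0.18) * (914*3.1^2/2)
L/D = 550.0
rho*v^2/2 = 914*9.61/2 = 4391.77
dP = 0.011 * 550.0 * 4391.77
dP = 26570.2 Pa


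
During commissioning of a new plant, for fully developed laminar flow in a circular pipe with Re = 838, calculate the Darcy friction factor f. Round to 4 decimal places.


f = 64 / Re
f = 64 / 838
f = 0.0764


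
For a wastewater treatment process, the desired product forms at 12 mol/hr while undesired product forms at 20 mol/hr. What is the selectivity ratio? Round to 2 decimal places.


S = desired product rate / undesired product rate
S = 12 / 20
S = 0.60


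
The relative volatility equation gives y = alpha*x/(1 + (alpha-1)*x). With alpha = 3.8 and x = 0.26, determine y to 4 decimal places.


y = alpha*x / (1 + (alpha-1)*x)
y = 3.8*0.26 / (1 + (3.8-1)*0.26)
y = 0.988 / (1 + 0.728)
y = 0.988 / 1.728
y = 0.5718


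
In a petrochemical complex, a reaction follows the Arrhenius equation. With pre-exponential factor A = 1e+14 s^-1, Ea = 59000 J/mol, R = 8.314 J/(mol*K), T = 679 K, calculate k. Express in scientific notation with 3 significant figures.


k = A * exp(-Ea/(R*T))
k = 1e+14 * exp(-59000 / (8.314 * 679))
k = 1e+14 * exp(-10.451346)
k = 2.89e+09


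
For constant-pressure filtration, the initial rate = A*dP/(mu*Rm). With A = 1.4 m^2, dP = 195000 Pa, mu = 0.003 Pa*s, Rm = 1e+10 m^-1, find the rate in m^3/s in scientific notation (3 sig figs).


rate = A * dP / (mu * Rm)
rate = 1.4 * 195000 / (0.003 * 1e+10)
rate = 273000.0 / 3.000e+07
rate = 9.10e-03 m^3/s


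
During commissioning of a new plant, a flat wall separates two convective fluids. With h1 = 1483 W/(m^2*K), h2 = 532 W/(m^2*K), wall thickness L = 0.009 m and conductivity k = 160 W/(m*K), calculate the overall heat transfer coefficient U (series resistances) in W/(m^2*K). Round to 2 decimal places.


1/U = 1/h1 + L/k + 1/h2
1/U = 1/1483 + 0.009/160 + 1/532
1/U = 0.0006743088 + 5.625e-05 + 0.0018796992
1/U = 0.002610258
U = 383.10 W/(m^2*K)


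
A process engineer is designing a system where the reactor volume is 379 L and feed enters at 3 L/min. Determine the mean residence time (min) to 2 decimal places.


tau = V / v0
tau = 379 / 3
tau = 126.33 min


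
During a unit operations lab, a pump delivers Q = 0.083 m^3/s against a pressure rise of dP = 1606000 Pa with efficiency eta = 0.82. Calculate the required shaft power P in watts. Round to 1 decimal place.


P = Q * dP / eta
P = 0.083 * 1606000 / 0.82
P = 133298.0 / 0.82
P = 162558.5 W


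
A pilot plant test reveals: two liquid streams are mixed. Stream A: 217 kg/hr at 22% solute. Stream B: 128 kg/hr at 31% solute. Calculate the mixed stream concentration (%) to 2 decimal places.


Mass balance on solute: F1*x1 + F2*x2 = F3*x3
F3 = F1 + F2 = 217 + 128 = 345 kg/hr
x3 = (F1*x1 + F2*x2)/F3
x3 = (217*0.22 + 128*0.31) / 345
x3 = 25.34%


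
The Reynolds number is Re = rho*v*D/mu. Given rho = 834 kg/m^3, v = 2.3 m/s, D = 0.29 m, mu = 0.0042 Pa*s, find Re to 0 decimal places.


Re = rho * v * D / mu
Re = 834 * 2.3 * 0.29 / 0.0042
Re = 556.278 / 0.0042
Re = 132447


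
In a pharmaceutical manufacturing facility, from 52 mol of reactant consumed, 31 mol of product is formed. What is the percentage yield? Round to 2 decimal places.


Yield = (moles product / moles consumed) * 100%
Yield = (31 / 52) * 100
Yield = 0.5962 * 100
Yield = 59.62%


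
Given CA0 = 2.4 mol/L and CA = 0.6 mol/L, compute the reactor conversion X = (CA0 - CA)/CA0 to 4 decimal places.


X = (CA0 - CA) / CA0
X = (2.4 - 0.6) / 2.4
X = 1.8 / 2.4
X = 0.7500


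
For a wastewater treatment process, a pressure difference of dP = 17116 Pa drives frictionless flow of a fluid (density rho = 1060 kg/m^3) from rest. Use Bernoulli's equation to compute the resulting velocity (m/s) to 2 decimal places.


v = sqrt(2*dP/rho)
v = sqrt(2*17116/1060)
v = sqrt(32.29434)
v = 5.68 m/s


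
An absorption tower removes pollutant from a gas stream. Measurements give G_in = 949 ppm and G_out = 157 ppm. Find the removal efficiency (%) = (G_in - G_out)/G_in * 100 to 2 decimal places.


Efficiency = (G_in - G_out) / G_in * 100%
Efficiency = (949 - 157) / 949 * 100
Efficiency = 792 / 949 * 100
Efficiency = 83.46%


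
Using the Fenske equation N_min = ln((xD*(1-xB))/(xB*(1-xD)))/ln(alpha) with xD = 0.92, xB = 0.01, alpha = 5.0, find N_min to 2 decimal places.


N_min = ln((xD*(1-xB))/(xB*(1-xD))) / ln(alpha)
Numerator inside ln: 0.9108 / 0.0008 = 1138.5
ln(1138.5) = 7.037467
ln(alpha) = ln(5.0) = 1.609438
N_min = 7.037467 / 1.609438 = 4.37


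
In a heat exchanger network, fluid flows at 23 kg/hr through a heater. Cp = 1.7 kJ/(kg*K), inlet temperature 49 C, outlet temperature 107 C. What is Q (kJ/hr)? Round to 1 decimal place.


Q = m_dot * Cp * (T2 - T1)
Q = 23 * 1.7 * (107 - 49)
Q = 23 * 1.7 * 58
Q = 2267.8 kJ/hr


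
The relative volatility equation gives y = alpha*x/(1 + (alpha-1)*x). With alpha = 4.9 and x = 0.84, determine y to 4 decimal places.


y = alpha*x / (1 + (alpha-1)*x)
y = 4.9*0.84 / (1 + (4.9-1)*0.84)
y = 4.116 / (1 + 3.276)
y = 4.116 / 4.276
y = 0.9626
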